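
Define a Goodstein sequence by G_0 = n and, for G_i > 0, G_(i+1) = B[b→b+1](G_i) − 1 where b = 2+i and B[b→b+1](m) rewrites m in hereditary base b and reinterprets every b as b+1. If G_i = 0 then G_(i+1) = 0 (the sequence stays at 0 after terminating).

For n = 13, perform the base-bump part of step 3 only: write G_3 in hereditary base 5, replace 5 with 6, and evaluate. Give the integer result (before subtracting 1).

base 2: 13 = 2^(2 + 1) + 2^2 + 1; at 3: 3^(3 + 1) + 3^3 + 1 = 109; next = 108
base 3: 108 = 3^(3 + 1) + 3^3; at 4: 4^(4 + 1) + 4^4 = 1280; next = 1279
base 4: 1279 = 4^(4 + 1) + 3·4^3 + 3·4^2 + 3·4 + 3; at 5: 5^(5 + 1) + 3·5^3 + 3·5^2 + 3·5 + 3 = 16093; next = 16092
base 5: 16092 = 5^(5 + 1) + 3·5^3 + 3·5^2 + 3·5 + 2; at 6: 6^(6 + 1) + 3·6^3 + 3·6^2 + 3·6 + 2 = 280712; next = 280711

280712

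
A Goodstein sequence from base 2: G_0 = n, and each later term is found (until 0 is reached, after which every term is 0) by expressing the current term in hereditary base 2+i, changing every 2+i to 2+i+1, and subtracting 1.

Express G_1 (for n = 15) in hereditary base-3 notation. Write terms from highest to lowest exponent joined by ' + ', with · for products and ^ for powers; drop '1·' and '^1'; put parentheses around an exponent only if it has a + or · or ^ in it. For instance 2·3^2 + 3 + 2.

3^(3 + 1) + 3^3 + 3

step 0: 15 = 2^(2 + 1) + 2^2 + 2 + 1; sub 3 for 2: 3^(3 + 1) + 3^3 + 3 + 1; = 112; G_1 = 112−1 = 111
step 1: 111 = 3^(3 + 1) + 3^3 + 3; sub 4 for 3: 4^(4 + 1) + 4^4 + 4; = 1284; G_2 = 1284−1 = 1283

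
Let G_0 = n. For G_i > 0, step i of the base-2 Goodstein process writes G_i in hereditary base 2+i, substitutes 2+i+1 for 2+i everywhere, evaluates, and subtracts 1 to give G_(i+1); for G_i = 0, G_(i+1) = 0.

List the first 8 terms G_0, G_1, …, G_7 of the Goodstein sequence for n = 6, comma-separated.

base 2: 6 = 2^2 + 2; at 3: 3^3 + 3 = 30; next = 29
base 3: 29 = 3^3 + 2; at 4: 4^4 + 2 = 258; next = 257
base 4: 257 = 4^4 + 1; at 5: 5^5 + 1 = 3126; next = 3125
base 5: 3125 = 5^5; at 6: 6^6 = 46656; next = 46655
base 6: 46655 = 5·6^5 + 5·6^4 + 5·6^3 + 5·6^2 + 5·6 + 5; at 7: 5·7^5 + 5·7^4 + 5·7^3 + 5·7^2 + 5·7 + 5 = 98040; next = 98039
base 7: 98039 = 5·7^5 + 5·7^4 + 5·7^3 + 5·7^2 + 5·7 + 4; at 8: 5·8^5 + 5·8^4 + 5·8^3 + 5·8^2 + 5·8 + 4 = 187244; next = 187243
base 8: 187243 = 5·8^5 + 5·8^4 + 5·8^3 + 5·8^2 + 5·8 + 3; at 9: 5·9^5 + 5·9^4 + 5·9^3 + 5·9^2 + 5·9 + 3 = 332148; next = 332147

6, 29, 257, 3125, 46655, 98039, 187243, 332147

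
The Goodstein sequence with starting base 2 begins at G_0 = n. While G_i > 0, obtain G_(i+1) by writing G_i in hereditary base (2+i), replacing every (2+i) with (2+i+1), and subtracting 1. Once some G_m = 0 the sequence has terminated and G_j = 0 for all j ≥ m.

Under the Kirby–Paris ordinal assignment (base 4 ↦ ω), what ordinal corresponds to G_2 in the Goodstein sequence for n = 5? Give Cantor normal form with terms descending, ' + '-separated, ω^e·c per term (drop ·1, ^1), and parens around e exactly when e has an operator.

ω^3·3 + ω^2·3 + ω·3 + 3

base 2: 5 = 2^2 + 1; at 3: 3^3 + 1 = 28; next = 27
base 3: 27 = 3^3; at 4: 4^4 = 256; next = 255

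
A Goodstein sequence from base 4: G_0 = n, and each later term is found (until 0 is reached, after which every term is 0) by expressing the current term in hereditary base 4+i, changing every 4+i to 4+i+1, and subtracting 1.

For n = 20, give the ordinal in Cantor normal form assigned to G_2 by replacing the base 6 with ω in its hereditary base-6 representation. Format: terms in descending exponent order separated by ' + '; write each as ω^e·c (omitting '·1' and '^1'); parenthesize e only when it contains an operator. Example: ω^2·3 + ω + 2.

step 0: 20 = 4^2 + 4; sub 5 for 4: 5^2 + 5; = 30; G_1 = 30−1 = 29
step 1: 29 = 5^2 + 4; sub 6 for 5: 6^2 + 4; = 40; G_2 = 40−1 = 39
step 2: 39 = 6^2 + 3; sub 7 for 6: 7^2 + 3; = 52; G_3 = 52−1 = 51

ω^2 + 3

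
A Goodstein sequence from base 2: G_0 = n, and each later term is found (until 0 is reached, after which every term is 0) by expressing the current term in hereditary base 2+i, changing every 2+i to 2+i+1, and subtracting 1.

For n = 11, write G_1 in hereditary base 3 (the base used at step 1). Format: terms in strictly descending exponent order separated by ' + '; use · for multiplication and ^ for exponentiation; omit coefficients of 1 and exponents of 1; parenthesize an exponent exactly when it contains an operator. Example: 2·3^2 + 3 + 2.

3^(3 + 1) + 3

11 —HB2→ 2^(2 + 1) + 2 + 1 —bump→ 3^(3 + 1) + 3 + 1 = 85 —(−1)→ 84
84 —HB3→ 3^(3 + 1) + 3 —bump→ 4^(4 + 1) + 4 = 1028 —(−1)→ 1027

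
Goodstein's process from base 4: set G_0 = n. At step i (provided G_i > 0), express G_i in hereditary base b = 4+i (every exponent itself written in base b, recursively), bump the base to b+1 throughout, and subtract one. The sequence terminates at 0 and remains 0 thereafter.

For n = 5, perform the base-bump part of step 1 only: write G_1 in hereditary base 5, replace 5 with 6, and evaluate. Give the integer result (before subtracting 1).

6

base 4: 5 = 4 + 1; at 5: 5 + 1 = 6; next = 5
base 5: 5 = 5; at 6: 6 = 6; next = 5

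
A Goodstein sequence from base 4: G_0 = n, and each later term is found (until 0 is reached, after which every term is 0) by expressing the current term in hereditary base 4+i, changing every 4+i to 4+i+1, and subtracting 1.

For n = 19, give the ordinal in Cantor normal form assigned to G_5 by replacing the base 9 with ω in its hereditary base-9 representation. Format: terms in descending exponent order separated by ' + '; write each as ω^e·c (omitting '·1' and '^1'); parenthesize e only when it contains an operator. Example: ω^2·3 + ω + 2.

i=0: 19 = 4^2 + 3 (b=4); 4→5: 5^2 + 3 = 28; 28−1 = 27
i=1: 27 = 5^2 + 2 (b=5); 5→6: 6^2 + 2 = 38; 38−1 = 37
i=2: 37 = 6^2 + 1 (b=6); 6→7: 7^2 + 1 = 50; 50−1 = 49
i=3: 49 = 7^2 (b=7); 7→8: 8^2 = 64; 64−1 = 63
i=4: 63 = 7·8 + 7 (b=8); 8→9: 7·9 + 7 = 70; 70−1 = 69
i=5: 69 = 7·9 + 6 (b=9); 9→10: 7·10 + 6 = 76; 76−1 = 75

ω·7 + 6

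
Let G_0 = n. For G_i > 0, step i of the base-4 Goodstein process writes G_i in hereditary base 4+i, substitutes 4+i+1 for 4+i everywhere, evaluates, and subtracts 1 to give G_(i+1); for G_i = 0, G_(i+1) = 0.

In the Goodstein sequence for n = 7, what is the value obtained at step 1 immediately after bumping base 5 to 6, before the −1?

8

step 0: 7 = 4 + 3; sub 5 for 4: 5 + 3; = 8; G_1 = 8−1 = 7
step 1: 7 = 5 + 2; sub 6 for 5: 6 + 2; = 8; G_2 = 8−1 = 7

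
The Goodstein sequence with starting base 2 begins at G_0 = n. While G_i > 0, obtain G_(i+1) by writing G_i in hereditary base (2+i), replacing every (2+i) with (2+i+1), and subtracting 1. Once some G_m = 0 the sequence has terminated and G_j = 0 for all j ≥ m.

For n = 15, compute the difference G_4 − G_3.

307841

i=0: 15 = 2^(2 + 1) + 2^2 + 2 + 1 (b=2); 2→3: 3^(3 + 1) + 3^3 + 3 + 1 = 112; 112−1 = 111
i=1: 111 = 3^(3 + 1) + 3^3 + 3 (b=3); 3→4: 4^(4 + 1) + 4^4 + 4 = 1284; 1284−1 = 1283
i=2: 1283 = 4^(4 + 1) + 4^4 + 3 (b=4); 4→5: 5^(5 + 1) + 5^5 + 3 = 18753; 18753−1 = 18752
i=3: 18752 = 5^(5 + 1) + 5^5 + 2 (b=5); 5→6: 6^(6 + 1) + 6^6 + 2 = 326594; 326594−1 = 326593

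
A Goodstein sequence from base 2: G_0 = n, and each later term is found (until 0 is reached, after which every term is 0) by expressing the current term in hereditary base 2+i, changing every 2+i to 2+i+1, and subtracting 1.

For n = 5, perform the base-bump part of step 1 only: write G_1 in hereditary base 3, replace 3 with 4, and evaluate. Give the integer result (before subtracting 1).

base 2: 5 = 2^2 + 1; at 3: 3^3 + 1 = 28; next = 27
base 3: 27 = 3^3; at 4: 4^4 = 256; next = 255

256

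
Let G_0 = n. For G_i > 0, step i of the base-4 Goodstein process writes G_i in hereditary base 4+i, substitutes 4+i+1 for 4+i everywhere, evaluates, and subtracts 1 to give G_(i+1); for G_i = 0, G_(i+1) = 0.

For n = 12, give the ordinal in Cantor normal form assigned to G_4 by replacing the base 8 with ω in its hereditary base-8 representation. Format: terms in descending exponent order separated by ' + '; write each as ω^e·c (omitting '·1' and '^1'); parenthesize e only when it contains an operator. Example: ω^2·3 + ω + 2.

ω·2 + 1

step 0: 12 = 3·4; sub 5 for 4: 3·5; = 15; G_1 = 15−1 = 14
step 1: 14 = 2·5 + 4; sub 6 for 5: 2·6 + 4; = 16; G_2 = 16−1 = 15
step 2: 15 = 2·6 + 3; sub 7 for 6: 2·7 + 3; = 17; G_3 = 17−1 = 16
step 3: 16 = 2·7 + 2; sub 8 for 7: 2·8 + 2; = 18; G_4 = 18−1 = 17
step 4: 17 = 2·8 + 1; sub 9 for 8: 2·9 + 1; = 19; G_5 = 19−1 = 18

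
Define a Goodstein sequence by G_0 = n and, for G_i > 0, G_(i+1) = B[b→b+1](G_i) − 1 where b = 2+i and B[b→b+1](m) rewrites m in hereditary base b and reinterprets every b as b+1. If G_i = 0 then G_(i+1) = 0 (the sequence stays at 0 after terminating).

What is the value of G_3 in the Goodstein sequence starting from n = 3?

2

i=0: 3 = 2 + 1 (b=2); 2→3: 3 + 1 = 4; 4−1 = 3
i=1: 3 = 3 (b=3); 3→4: 4 = 4; 4−1 = 3
i=2: 3 = 3 (b=4); 4→5: 3 = 3; 3−1 = 2
i=3: 2 = 2 (b=5); 5→6: 2 = 2; 2−1 = 1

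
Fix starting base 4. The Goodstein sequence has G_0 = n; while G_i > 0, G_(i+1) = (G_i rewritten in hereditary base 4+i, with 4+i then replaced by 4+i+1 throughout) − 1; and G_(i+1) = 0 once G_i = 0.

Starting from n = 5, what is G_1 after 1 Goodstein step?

G_0 = 5. HB_4(5) = 4 + 1. Bump = 6. G_1 = 5.
G_1 = 5. HB_5(5) = 5. Bump = 6. G_2 = 5.

5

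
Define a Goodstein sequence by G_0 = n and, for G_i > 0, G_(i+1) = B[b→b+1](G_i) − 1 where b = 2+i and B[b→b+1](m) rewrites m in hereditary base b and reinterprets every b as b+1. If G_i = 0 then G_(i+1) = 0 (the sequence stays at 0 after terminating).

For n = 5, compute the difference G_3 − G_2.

212

G_0=5  [base 2] 2^2 + 1  →[2↦3]→  3^3 + 1 = 28  −1 ⇒ G_1=27
G_1=27  [base 3] 3^3  →[3↦4]→  4^4 = 256  −1 ⇒ G_2=255
G_2=255  [base 4] 3·4^3 + 3·4^2 + 3·4 + 3  →[4↦5]→  3·5^3 + 3·5^2 + 3·5 + 3 = 468  −1 ⇒ G_3=467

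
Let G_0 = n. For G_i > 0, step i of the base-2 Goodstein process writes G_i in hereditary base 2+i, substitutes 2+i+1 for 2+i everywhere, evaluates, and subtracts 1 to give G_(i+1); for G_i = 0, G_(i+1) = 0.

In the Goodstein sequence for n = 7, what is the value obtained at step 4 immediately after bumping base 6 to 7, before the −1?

step 0: 7 = 2^2 + 2 + 1; sub 3 for 2: 3^3 + 3 + 1; = 31; G_1 = 31−1 = 30
step 1: 30 = 3^3 + 3; sub 4 for 3: 4^4 + 4; = 260; G_2 = 260−1 = 259
step 2: 259 = 4^4 + 3; sub 5 for 4: 5^5 + 3; = 3128; G_3 = 3128−1 = 3127
step 3: 3127 = 5^5 + 2; sub 6 for 5: 6^6 + 2; = 46658; G_4 = 46658−1 = 46657
step 4: 46657 = 6^6 + 1; sub 7 for 6: 7^7 + 1; = 823544; G_5 = 823544−1 = 823543

823544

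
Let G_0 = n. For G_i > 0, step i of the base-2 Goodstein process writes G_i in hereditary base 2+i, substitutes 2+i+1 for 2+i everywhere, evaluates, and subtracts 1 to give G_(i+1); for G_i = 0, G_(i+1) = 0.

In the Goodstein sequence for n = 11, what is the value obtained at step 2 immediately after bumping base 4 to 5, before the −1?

15628

base 2: 11 = 2^(2 + 1) + 2 + 1; at 3: 3^(3 + 1) + 3 + 1 = 85; next = 84
base 3: 84 = 3^(3 + 1) + 3; at 4: 4^(4 + 1) + 4 = 1028; next = 1027
base 4: 1027 = 4^(4 + 1) + 3; at 5: 5^(5 + 1) + 3 = 15628; next = 15627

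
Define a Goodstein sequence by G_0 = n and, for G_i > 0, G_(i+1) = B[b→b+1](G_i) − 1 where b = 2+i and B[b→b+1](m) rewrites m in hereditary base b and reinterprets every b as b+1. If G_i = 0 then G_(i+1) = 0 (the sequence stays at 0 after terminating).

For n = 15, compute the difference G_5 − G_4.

6261751

[0] 15 ≡ 2^(2 + 1) + 2^2 + 2 + 1 (base 2). Lift 3: 112. −1: 111.
[1] 111 ≡ 3^(3 + 1) + 3^3 + 3 (base 3). Lift 4: 1284. −1: 1283.
[2] 1283 ≡ 4^(4 + 1) + 4^4 + 3 (base 4). Lift 5: 18753. −1: 18752.
[3] 18752 ≡ 5^(5 + 1) + 5^5 + 2 (base 5). Lift 6: 326594. −1: 326593.
[4] 326593 ≡ 6^(6 + 1) + 6^6 + 1 (base 6). Lift 7: 6588345. −1: 6588344.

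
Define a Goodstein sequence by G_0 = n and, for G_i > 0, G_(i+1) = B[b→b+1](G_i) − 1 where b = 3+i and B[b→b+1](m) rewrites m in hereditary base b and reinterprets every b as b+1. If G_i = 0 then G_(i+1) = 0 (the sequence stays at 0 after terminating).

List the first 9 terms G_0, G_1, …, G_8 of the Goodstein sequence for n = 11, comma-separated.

11, 17, 25, 35, 39, 43, 47, 51, 55

G_0=11  [base 3] 3^2 + 2  →[3↦4]→  4^2 + 2 = 18  −1 ⇒ G_1=17
G_1=17  [base 4] 4^2 + 1  →[4↦5]→  5^2 + 1 = 26  −1 ⇒ G_2=25
G_2=25  [base 5] 5^2  →[5↦6]→  6^2 = 36  −1 ⇒ G_3=35
G_3=35  [base 6] 5·6 + 5  →[6↦7]→  5·7 + 5 = 40  −1 ⇒ G_4=39
G_4=39  [base 7] 5·7 + 4  →[7↦8]→  5·8 + 4 = 44  −1 ⇒ G_5=43
G_5=43  [base 8] 5·8 + 3  →[8↦9]→  5·9 + 3 = 48  −1 ⇒ G_6=47
G_6=47  [base 9] 5·9 + 2  →[9↦10]→  5·10 + 2 = 52  −1 ⇒ G_7=51
G_7=51  [base 10] 5·10 + 1  →[10↦11]→  5·11 + 1 = 56  −1 ⇒ G_8=55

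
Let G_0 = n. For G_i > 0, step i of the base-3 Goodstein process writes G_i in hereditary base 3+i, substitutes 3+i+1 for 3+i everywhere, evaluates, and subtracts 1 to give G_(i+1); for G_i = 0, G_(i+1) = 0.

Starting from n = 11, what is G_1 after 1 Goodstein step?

17

i=0: 11 = 3^2 + 2 (b=3); 3→4: 4^2 + 2 = 18; 18−1 = 17
i=1: 17 = 4^2 + 1 (b=4); 4→5: 5^2 + 1 = 26; 26−1 = 25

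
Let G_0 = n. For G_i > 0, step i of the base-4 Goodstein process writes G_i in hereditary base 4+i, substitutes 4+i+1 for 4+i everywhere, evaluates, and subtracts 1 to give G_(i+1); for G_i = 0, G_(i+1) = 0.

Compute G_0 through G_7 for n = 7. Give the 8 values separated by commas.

7, 7, 7, 7, 7, 6, 5, 4

step 0: 7 = 4 + 3; sub 5 for 4: 5 + 3; = 8; G_1 = 8−1 = 7
step 1: 7 = 5 + 2; sub 6 for 5: 6 + 2; = 8; G_2 = 8−1 = 7
step 2: 7 = 6 + 1; sub 7 for 6: 7 + 1; = 8; G_3 = 8−1 = 7
step 3: 7 = 7; sub 8 for 7: 8; = 8; G_4 = 8−1 = 7
step 4: 7 = 7; sub 9 for 8: 7; = 7; G_5 = 7−1 = 6
step 5: 6 = 6; sub 10 for 9: 6; = 6; G_6 = 6−1 = 5
step 6: 5 = 5; sub 11 for 10: 5; = 5; G_7 = 5−1 = 4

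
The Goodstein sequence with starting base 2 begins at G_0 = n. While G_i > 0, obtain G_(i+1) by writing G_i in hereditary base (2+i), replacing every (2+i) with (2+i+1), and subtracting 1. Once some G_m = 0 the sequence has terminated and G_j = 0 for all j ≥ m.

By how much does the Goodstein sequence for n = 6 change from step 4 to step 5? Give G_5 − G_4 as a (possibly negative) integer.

51384

base 2: 6 = 2^2 + 2; at 3: 3^3 + 3 = 30; next = 29
base 3: 29 = 3^3 + 2; at 4: 4^4 + 2 = 258; next = 257
base 4: 257 = 4^4 + 1; at 5: 5^5 + 1 = 3126; next = 3125
base 5: 3125 = 5^5; at 6: 6^6 = 46656; next = 46655
base 6: 46655 = 5·6^5 + 5·6^4 + 5·6^3 + 5·6^2 + 5·6 + 5; at 7: 5·7^5 + 5·7^4 + 5·7^3 + 5·7^2 + 5·7 + 5 = 98040; next = 98039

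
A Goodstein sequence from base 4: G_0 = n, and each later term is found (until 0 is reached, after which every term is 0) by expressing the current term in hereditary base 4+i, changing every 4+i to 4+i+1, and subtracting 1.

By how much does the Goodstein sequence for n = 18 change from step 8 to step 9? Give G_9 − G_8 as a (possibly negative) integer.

base 4: 18 = 4^2 + 2; at 5: 5^2 + 2 = 27; next = 26
base 5: 26 = 5^2 + 1; at 6: 6^2 + 1 = 37; next = 36
base 6: 36 = 6^2; at 7: 7^2 = 49; next = 48
base 7: 48 = 6·7 + 6; at 8: 6·8 + 6 = 54; next = 53
base 8: 53 = 6·8 + 5; at 9: 6·9 + 5 = 59; next = 58
base 9: 58 = 6·9 + 4; at 10: 6·10 + 4 = 64; next = 63
base 10: 63 = 6·10 + 3; at 11: 6·11 + 3 = 69; next = 68
base 11: 68 = 6·11 + 2; at 12: 6·12 + 2 = 74; next = 73
base 12: 73 = 6·12 + 1; at 13: 6·13 + 1 = 79; next = 78

5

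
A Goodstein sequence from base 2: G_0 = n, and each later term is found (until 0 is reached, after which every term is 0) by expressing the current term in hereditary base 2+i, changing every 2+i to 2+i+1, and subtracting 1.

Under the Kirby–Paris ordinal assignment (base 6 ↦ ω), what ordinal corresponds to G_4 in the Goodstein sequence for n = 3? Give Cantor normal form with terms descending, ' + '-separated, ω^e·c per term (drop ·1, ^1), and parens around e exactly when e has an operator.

1

[0] 3 ≡ 2 + 1 (base 2). Lift 3: 4. −1: 3.
[1] 3 ≡ 3 (base 3). Lift 4: 4. −1: 3.
[2] 3 ≡ 3 (base 4). Lift 5: 3. −1: 2.
[3] 2 ≡ 2 (base 5). Lift 6: 2. −1: 1.
[4] 1 ≡ 1 (base 6). Lift 7: 1. −1: 0.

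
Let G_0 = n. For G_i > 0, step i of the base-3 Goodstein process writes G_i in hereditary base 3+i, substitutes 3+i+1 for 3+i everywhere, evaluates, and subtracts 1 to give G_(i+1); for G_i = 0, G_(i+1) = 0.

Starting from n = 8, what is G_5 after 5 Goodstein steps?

11

base 3: 8 = 2·3 + 2; at 4: 2·4 + 2 = 10; next = 9
base 4: 9 = 2·4 + 1; at 5: 2·5 + 1 = 11; next = 10
base 5: 10 = 2·5; at 6: 2·6 = 12; next = 11
base 6: 11 = 6 + 5; at 7: 7 + 5 = 12; next = 11
base 7: 11 = 7 + 4; at 8: 8 + 4 = 12; next = 11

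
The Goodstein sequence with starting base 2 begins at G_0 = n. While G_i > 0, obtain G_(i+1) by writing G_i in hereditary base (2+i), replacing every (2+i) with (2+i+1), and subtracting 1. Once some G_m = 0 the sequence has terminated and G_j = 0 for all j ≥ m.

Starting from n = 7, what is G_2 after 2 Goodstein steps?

(0) 7|_2 = 2^2 + 2 + 1 ↦ 3^3 + 3 + 1|_3 = 31 ⇒ 30
(1) 30|_3 = 3^3 + 3 ↦ 4^4 + 4|_4 = 260 ⇒ 259

259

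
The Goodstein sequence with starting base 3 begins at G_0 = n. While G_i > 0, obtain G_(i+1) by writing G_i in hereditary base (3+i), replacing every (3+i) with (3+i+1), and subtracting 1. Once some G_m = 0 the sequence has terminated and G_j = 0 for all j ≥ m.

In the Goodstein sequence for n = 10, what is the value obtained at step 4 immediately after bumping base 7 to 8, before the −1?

34

base 3: 10 = 3^2 + 1; at 4: 4^2 + 1 = 17; next = 16
base 4: 16 = 4^2; at 5: 5^2 = 25; next = 24
base 5: 24 = 4·5 + 4; at 6: 4·6 + 4 = 28; next = 27
base 6: 27 = 4·6 + 3; at 7: 4·7 + 3 = 31; next = 30
base 7: 30 = 4·7 + 2; at 8: 4·8 + 2 = 34; next = 33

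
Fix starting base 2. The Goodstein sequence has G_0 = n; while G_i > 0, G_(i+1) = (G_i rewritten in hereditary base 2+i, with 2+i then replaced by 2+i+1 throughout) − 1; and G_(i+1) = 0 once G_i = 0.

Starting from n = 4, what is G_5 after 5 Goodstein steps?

109

base 2: 4 = 2^2; at 3: 3^3 = 27; next = 26
base 3: 26 = 2·3^2 + 2·3 + 2; at 4: 2·4^2 + 2·4 + 2 = 42; next = 41
base 4: 41 = 2·4^2 + 2·4 + 1; at 5: 2·5^2 + 2·5 + 1 = 61; next = 60
base 5: 60 = 2·5^2 + 2·5; at 6: 2·6^2 + 2·6 = 84; next = 83
base 6: 83 = 2·6^2 + 6 + 5; at 7: 2·7^2 + 7 + 5 = 110; next = 109
base 7: 109 = 2·7^2 + 7 + 4; at 8: 2·8^2 + 8 + 4 = 140; next = 139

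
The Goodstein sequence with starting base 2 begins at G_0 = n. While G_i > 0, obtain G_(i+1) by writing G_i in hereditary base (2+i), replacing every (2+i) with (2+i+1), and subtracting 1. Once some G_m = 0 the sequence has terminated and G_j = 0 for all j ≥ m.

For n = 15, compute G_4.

i=0: 15 = 2^(2 + 1) + 2^2 + 2 + 1 (b=2); 2→3: 3^(3 + 1) + 3^3 + 3 + 1 = 112; 112−1 = 111
i=1: 111 = 3^(3 + 1) + 3^3 + 3 (b=3); 3→4: 4^(4 + 1) + 4^4 + 4 = 1284; 1284−1 = 1283
i=2: 1283 = 4^(4 + 1) + 4^4 + 3 (b=4); 4→5: 5^(5 + 1) + 5^5 + 3 = 18753; 18753−1 = 18752
i=3: 18752 = 5^(5 + 1) + 5^5 + 2 (b=5); 5→6: 6^(6 + 1) + 6^6 + 2 = 326594; 326594−1 = 326593

326593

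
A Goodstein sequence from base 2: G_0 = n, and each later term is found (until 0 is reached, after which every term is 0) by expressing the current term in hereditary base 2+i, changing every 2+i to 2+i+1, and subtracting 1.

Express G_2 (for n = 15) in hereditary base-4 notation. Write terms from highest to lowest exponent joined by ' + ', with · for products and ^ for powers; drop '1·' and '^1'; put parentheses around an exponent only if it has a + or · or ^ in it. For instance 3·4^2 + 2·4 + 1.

4^(4 + 1) + 4^4 + 3

G_0 = 15. HB_2(15) = 2^(2 + 1) + 2^2 + 2 + 1. Bump = 112. G_1 = 111.
G_1 = 111. HB_3(111) = 3^(3 + 1) + 3^3 + 3. Bump = 1284. G_2 = 1283.
G_2 = 1283. HB_4(1283) = 4^(4 + 1) + 4^4 + 3. Bump = 18753. G_3 = 18752.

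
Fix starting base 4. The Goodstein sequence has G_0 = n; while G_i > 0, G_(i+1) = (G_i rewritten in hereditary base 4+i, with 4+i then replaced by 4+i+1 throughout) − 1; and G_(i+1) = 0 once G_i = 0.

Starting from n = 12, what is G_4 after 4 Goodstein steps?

base 4: 12 = 3·4; at 5: 3·5 = 15; next = 14
base 5: 14 = 2·5 + 4; at 6: 2·6 + 4 = 16; next = 15
base 6: 15 = 2·6 + 3; at 7: 2·7 + 3 = 17; next = 16
base 7: 16 = 2·7 + 2; at 8: 2·8 + 2 = 18; next = 17
base 8: 17 = 2·8 + 1; at 9: 2·9 + 1 = 19; next = 18

17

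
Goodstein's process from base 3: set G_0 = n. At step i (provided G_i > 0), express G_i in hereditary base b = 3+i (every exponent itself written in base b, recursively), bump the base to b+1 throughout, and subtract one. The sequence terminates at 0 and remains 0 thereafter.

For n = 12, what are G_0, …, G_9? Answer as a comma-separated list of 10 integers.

base 3: 12 = 3^2 + 3; at 4: 4^2 + 4 = 20; next = 19
base 4: 19 = 4^2 + 3; at 5: 5^2 + 3 = 28; next = 27
base 5: 27 = 5^2 + 2; at 6: 6^2 + 2 = 38; next = 37
base 6: 37 = 6^2 + 1; at 7: 7^2 + 1 = 50; next = 49
base 7: 49 = 7^2; at 8: 8^2 = 64; next = 63
base 8: 63 = 7·8 + 7; at 9: 7·9 + 7 = 70; next = 69
base 9: 69 = 7·9 + 6; at 10: 7·10 + 6 = 76; next = 75
base 10: 75 = 7·10 + 5; at 11: 7·11 + 5 = 82; next = 81
base 11: 81 = 7·11 + 4; at 12: 7·12 + 4 = 88; next = 87

12, 19, 27, 37, 49, 63, 69, 75, 81, 87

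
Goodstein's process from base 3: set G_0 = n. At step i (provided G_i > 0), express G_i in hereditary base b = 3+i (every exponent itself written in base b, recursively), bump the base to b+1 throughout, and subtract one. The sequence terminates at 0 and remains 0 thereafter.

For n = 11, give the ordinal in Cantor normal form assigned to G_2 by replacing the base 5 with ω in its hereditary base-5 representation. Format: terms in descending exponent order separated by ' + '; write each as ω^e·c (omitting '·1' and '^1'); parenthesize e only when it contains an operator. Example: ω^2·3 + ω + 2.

ω^2

(0) 11|_3 = 3^2 + 2 ↦ 4^2 + 2|_4 = 18 ⇒ 17
(1) 17|_4 = 4^2 + 1 ↦ 5^2 + 1|_5 = 26 ⇒ 25
(2) 25|_5 = 5^2 ↦ 6^2|_6 = 36 ⇒ 35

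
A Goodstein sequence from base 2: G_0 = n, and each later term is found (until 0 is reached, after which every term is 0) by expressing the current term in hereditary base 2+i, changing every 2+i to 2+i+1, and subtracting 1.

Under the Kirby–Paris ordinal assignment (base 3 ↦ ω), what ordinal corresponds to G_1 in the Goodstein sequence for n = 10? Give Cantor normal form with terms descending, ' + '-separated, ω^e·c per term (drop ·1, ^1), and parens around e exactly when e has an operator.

G_0=10  [base 2] 2^(2 + 1) + 2  →[2↦3]→  3^(3 + 1) + 3 = 84  −1 ⇒ G_1=83
G_1=83  [base 3] 3^(3 + 1) + 2  →[3↦4]→  4^(4 + 1) + 2 = 1026  −1 ⇒ G_2=1025

ω^(ω + 1) + 2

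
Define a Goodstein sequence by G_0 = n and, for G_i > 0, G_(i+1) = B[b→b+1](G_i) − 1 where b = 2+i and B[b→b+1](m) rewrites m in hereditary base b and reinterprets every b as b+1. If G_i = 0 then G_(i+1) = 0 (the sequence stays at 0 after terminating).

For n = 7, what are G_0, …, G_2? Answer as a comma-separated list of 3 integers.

7, 30, 259

(0) 7|_2 = 2^2 + 2 + 1 ↦ 3^3 + 3 + 1|_3 = 31 ⇒ 30
(1) 30|_3 = 3^3 + 3 ↦ 4^4 + 4|_4 = 260 ⇒ 259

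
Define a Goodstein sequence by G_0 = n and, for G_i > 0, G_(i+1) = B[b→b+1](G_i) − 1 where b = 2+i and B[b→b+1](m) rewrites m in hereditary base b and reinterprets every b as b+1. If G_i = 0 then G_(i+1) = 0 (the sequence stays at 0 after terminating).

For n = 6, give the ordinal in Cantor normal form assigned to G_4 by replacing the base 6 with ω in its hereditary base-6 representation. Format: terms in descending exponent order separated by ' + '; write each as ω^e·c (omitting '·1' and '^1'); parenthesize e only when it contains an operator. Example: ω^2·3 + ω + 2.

6 —HB2→ 2^2 + 2 —bump→ 3^3 + 3 = 30 —(−1)→ 29
29 —HB3→ 3^3 + 2 —bump→ 4^4 + 2 = 258 —(−1)→ 257
257 —HB4→ 4^4 + 1 —bump→ 5^5 + 1 = 3126 —(−1)→ 3125
3125 —HB5→ 5^5 —bump→ 6^6 = 46656 —(−1)→ 46655

ω^5·5 + ω^4·5 + ω^3·5 + ω^2·5 + ω·5 + 5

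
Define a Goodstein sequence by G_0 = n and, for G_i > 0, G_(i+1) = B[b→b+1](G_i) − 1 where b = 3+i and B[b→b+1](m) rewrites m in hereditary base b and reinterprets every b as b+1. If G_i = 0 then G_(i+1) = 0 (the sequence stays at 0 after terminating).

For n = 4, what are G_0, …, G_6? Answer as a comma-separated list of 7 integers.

4, 4, 4, 3, 2, 1, 0

step 0: 4 = 3 + 1; sub 4 for 3: 4 + 1; = 5; G_1 = 5−1 = 4
step 1: 4 = 4; sub 5 for 4: 5; = 5; G_2 = 5−1 = 4
step 2: 4 = 4; sub 6 for 5: 4; = 4; G_3 = 4−1 = 3
step 3: 3 = 3; sub 7 for 6: 3; = 3; G_4 = 3−1 = 2
step 4: 2 = 2; sub 8 for 7: 2; = 2; G_5 = 2−1 = 1
step 5: 1 = 1; sub 9 for 8: 1; = 1; G_6 = 1−1 = 0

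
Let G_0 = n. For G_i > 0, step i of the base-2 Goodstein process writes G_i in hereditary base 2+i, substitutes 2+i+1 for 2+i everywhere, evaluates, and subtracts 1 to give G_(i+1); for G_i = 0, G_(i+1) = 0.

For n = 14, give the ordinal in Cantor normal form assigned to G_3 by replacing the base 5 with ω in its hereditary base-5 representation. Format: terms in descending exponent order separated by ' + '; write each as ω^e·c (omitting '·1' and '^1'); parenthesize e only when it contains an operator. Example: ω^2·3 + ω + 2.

G_0 = 14. HB_2(14) = 2^(2 + 1) + 2^2 + 2. Bump = 111. G_1 = 110.
G_1 = 110. HB_3(110) = 3^(3 + 1) + 3^3 + 2. Bump = 1282. G_2 = 1281.
G_2 = 1281. HB_4(1281) = 4^(4 + 1) + 4^4 + 1. Bump = 18751. G_3 = 18750.
G_3 = 18750. HB_5(18750) = 5^(5 + 1) + 5^5. Bump = 326592. G_4 = 326591.

ω^(ω + 1) + ω^ω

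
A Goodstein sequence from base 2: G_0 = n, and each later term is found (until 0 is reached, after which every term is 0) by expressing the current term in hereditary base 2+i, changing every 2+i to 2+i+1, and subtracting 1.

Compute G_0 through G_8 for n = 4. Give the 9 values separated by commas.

4, 26, 41, 60, 83, 109, 139, 173, 211

step 0: 4 = 2^2; sub 3 for 2: 3^3; = 27; G_1 = 27−1 = 26
step 1: 26 = 2·3^2 + 2·3 + 2; sub 4 for 3: 2·4^2 + 2·4 + 2; = 42; G_2 = 42−1 = 41
step 2: 41 = 2·4^2 + 2·4 + 1; sub 5 for 4: 2·5^2 + 2·5 + 1; = 61; G_3 = 61−1 = 60
step 3: 60 = 2·5^2 + 2·5; sub 6 for 5: 2·6^2 + 2·6; = 84; G_4 = 84−1 = 83
step 4: 83 = 2·6^2 + 6 + 5; sub 7 for 6: 2·7^2 + 7 + 5; = 110; G_5 = 110−1 = 109
step 5: 109 = 2·7^2 + 7 + 4; sub 8 for 7: 2·8^2 + 8 + 4; = 140; G_6 = 140−1 = 139
step 6: 139 = 2·8^2 + 8 + 3; sub 9 for 8: 2·9^2 + 9 + 3; = 174; G_7 = 174−1 = 173
step 7: 173 = 2·9^2 + 9 + 2; sub 10 for 9: 2·10^2 + 10 + 2; = 212; G_8 = 212−1 = 211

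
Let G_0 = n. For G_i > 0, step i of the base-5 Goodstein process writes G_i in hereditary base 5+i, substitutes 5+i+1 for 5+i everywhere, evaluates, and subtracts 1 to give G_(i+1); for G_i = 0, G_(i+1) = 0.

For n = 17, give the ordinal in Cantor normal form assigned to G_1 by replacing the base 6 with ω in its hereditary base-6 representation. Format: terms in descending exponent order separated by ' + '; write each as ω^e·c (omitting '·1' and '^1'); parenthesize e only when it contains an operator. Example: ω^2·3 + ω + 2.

ω·3 + 1

[0] 17 ≡ 3·5 + 2 (base 5). Lift 6: 20. −1: 19.
[1] 19 ≡ 3·6 + 1 (base 6). Lift 7: 22. −1: 21.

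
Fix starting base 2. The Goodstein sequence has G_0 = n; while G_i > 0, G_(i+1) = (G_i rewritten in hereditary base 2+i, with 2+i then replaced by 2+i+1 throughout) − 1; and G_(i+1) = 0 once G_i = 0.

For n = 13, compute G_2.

step 0: 13 = 2^(2 + 1) + 2^2 + 1; sub 3 for 2: 3^(3 + 1) + 3^3 + 1; = 109; G_1 = 109−1 = 108
step 1: 108 = 3^(3 + 1) + 3^3; sub 4 for 3: 4^(4 + 1) + 4^4; = 1280; G_2 = 1280−1 = 1279

1279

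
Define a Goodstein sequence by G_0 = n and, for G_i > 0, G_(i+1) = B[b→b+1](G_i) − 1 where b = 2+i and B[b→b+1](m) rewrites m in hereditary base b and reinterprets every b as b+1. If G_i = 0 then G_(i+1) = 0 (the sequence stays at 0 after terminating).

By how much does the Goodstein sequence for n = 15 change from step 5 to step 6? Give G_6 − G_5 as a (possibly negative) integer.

144406599

(0) 15|_2 = 2^(2 + 1) + 2^2 + 2 + 1 ↦ 3^(3 + 1) + 3^3 + 3 + 1|_3 = 112 ⇒ 111
(1) 111|_3 = 3^(3 + 1) + 3^3 + 3 ↦ 4^(4 + 1) + 4^4 + 4|_4 = 1284 ⇒ 1283
(2) 1283|_4 = 4^(4 + 1) + 4^4 + 3 ↦ 5^(5 + 1) + 5^5 + 3|_5 = 18753 ⇒ 18752
(3) 18752|_5 = 5^(5 + 1) + 5^5 + 2 ↦ 6^(6 + 1) + 6^6 + 2|_6 = 326594 ⇒ 326593
(4) 326593|_6 = 6^(6 + 1) + 6^6 + 1 ↦ 7^(7 + 1) + 7^7 + 1|_7 = 6588345 ⇒ 6588344
(5) 6588344|_7 = 7^(7 + 1) + 7^7 ↦ 8^(8 + 1) + 8^8|_8 = 150994944 ⇒ 150994943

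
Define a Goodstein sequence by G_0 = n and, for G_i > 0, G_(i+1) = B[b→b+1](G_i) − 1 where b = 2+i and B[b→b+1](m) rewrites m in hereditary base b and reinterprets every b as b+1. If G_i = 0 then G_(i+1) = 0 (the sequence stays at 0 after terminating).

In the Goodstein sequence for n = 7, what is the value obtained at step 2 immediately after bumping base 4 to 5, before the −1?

3128

G_0 = 7. HB_2(7) = 2^2 + 2 + 1. Bump = 31. G_1 = 30.
G_1 = 30. HB_3(30) = 3^3 + 3. Bump = 260. G_2 = 259.
G_2 = 259. HB_4(259) = 4^4 + 3. Bump = 3128. G_3 = 3127.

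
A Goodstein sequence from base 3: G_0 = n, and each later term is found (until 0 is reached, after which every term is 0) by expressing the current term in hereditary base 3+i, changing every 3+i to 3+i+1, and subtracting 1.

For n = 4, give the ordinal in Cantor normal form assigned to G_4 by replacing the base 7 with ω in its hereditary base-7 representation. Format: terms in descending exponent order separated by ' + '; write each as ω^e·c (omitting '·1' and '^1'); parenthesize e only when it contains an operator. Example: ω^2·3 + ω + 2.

base 3: 4 = 3 + 1; at 4: 4 + 1 = 5; next = 4
base 4: 4 = 4; at 5: 5 = 5; next = 4
base 5: 4 = 4; at 6: 4 = 4; next = 3
base 6: 3 = 3; at 7: 3 = 3; next = 2
base 7: 2 = 2; at 8: 2 = 2; next = 1

2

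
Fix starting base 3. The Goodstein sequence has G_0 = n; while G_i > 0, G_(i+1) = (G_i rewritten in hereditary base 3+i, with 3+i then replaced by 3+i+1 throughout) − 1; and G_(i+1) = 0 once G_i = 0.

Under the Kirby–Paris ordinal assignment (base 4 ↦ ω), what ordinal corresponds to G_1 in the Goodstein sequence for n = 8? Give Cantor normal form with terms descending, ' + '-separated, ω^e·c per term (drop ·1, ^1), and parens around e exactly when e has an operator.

ω·2 + 1

G_0=8  [base 3] 2·3 + 2  →[3↦4]→  2·4 + 2 = 10  −1 ⇒ G_1=9
G_1=9  [base 4] 2·4 + 1  →[4↦5]→  2·5 + 1 = 11  −1 ⇒ G_2=10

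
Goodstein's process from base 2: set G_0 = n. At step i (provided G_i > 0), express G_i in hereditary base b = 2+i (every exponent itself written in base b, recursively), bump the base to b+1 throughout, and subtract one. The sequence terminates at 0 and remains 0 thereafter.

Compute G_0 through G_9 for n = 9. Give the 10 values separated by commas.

i=0: 9 = 2^(2 + 1) + 1 (b=2); 2→3: 3^(3 + 1) + 1 = 82; 82−1 = 81
i=1: 81 = 3^(3 + 1) (b=3); 3→4: 4^(4 + 1) = 1024; 1024−1 = 1023
i=2: 1023 = 3·4^4 + 3·4^3 + 3·4^2 + 3·4 + 3 (b=4); 4→5: 3·5^5 + 3·5^3 + 3·5^2 + 3·5 + 3 = 9843; 9843−1 = 9842
i=3: 9842 = 3·5^5 + 3·5^3 + 3·5^2 + 3·5 + 2 (b=5); 5→6: 3·6^6 + 3·6^3 + 3·6^2 + 3·6 + 2 = 140744; 140744−1 = 140743
i=4: 140743 = 3·6^6 + 3·6^3 + 3·6^2 + 3·6 + 1 (b=6); 6→7: 3·7^7 + 3·7^3 + 3·7^2 + 3·7 + 1 = 2471827; 2471827−1 = 2471826
i=5: 2471826 = 3·7^7 + 3·7^3 + 3·7^2 + 3·7 (b=7); 7→8: 3·8^8 + 3·8^3 + 3·8^2 + 3·8 = 50333400; 50333400−1 = 50333399
i=6: 50333399 = 3·8^8 + 3·8^3 + 3·8^2 + 2·8 + 7 (b=8); 8→9: 3·9^9 + 3·9^3 + 3·9^2 + 2·9 + 7 = 1162263922; 1162263922−1 = 1162263921
i=7: 1162263921 = 3·9^9 + 3·9^3 + 3·9^2 + 2·9 + 6 (b=9); 9→10: 3·10^10 + 3·10^3 + 3·10^2 + 2·10 + 6 = 30000003326; 30000003326−1 = 30000003325
i=8: 30000003325 = 3·10^10 + 3·10^3 + 3·10^2 + 2·10 + 5 (b=10); 10→11: 3·11^11 + 3·11^3 + 3·11^2 + 2·11 + 5 = 855935016216; 855935016216−1 = 855935016215

9, 81, 1023, 9842, 140743, 2471826, 50333399, 1162263921, 30000003325, 855935016215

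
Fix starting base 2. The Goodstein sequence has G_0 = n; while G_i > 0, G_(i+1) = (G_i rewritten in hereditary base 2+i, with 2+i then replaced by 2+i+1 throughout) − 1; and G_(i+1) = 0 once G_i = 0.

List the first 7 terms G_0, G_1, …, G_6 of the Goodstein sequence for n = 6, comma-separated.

[0] 6 ≡ 2^2 + 2 (base 2). Lift 3: 30. −1: 29.
[1] 29 ≡ 3^3 + 2 (base 3). Lift 4: 258. −1: 257.
[2] 257 ≡ 4^4 + 1 (base 4). Lift 5: 3126. −1: 3125.
[3] 3125 ≡ 5^5 (base 5). Lift 6: 46656. −1: 46655.
[4] 46655 ≡ 5·6^5 + 5·6^4 + 5·6^3 + 5·6^2 + 5·6 + 5 (base 6). Lift 7: 98040. −1: 98039.
[5] 98039 ≡ 5·7^5 + 5·7^4 + 5·7^3 + 5·7^2 + 5·7 + 4 (base 7). Lift 8: 187244. −1: 187243.

6, 29, 257, 3125, 46655, 98039, 187243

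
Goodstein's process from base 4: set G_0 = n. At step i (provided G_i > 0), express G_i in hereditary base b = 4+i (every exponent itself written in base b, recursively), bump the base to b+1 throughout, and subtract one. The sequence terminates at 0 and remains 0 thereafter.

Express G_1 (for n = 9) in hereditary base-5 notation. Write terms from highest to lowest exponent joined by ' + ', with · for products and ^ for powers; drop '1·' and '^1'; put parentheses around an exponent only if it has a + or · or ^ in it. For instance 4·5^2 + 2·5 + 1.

2·5

G_0 = 9. HB_4(9) = 2·4 + 1. Bump = 11. G_1 = 10.
G_1 = 10. HB_5(10) = 2·5. Bump = 12. G_2 = 11.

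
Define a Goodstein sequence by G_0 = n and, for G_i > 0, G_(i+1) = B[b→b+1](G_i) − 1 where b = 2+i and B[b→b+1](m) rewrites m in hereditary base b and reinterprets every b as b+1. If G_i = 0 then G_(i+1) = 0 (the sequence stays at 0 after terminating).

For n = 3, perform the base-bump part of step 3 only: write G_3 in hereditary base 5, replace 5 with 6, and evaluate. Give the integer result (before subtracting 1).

3 —HB2→ 2 + 1 —bump→ 3 + 1 = 4 —(−1)→ 3
3 —HB3→ 3 —bump→ 4 = 4 —(−1)→ 3
3 —HB4→ 3 —bump→ 3 = 3 —(−1)→ 2
2 —HB5→ 2 —bump→ 2 = 2 —(−1)→ 1

2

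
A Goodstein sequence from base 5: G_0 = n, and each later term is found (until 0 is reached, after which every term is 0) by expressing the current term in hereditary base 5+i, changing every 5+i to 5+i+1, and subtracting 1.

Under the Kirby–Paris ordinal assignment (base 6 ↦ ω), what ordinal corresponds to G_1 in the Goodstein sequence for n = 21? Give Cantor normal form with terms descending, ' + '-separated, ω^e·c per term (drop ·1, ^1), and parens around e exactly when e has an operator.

ω·4

step 0: 21 = 4·5 + 1; sub 6 for 5: 4·6 + 1; = 25; G_1 = 25−1 = 24
step 1: 24 = 4·6; sub 7 for 6: 4·7; = 28; G_2 = 28−1 = 27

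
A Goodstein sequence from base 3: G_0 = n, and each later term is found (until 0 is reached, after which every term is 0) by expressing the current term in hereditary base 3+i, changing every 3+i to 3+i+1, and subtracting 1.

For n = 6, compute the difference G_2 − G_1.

base 3: 6 = 2·3; at 4: 2·4 = 8; next = 7
base 4: 7 = 4 + 3; at 5: 5 + 3 = 8; next = 7

0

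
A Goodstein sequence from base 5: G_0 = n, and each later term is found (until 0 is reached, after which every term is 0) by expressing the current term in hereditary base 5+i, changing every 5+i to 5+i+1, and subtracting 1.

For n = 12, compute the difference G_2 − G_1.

1

G_0 = 12. HB_5(12) = 2·5 + 2. Bump = 14. G_1 = 13.
G_1 = 13. HB_6(13) = 2·6 + 1. Bump = 15. G_2 = 14.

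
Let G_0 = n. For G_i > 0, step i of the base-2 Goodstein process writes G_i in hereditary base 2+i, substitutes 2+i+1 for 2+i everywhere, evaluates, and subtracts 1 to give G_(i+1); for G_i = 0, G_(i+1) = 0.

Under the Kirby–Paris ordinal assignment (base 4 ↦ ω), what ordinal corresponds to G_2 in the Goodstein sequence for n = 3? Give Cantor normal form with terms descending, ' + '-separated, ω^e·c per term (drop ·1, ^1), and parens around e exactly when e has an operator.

3

G_0 = 3. HB_2(3) = 2 + 1. Bump = 4. G_1 = 3.
G_1 = 3. HB_3(3) = 3. Bump = 4. G_2 = 3.
G_2 = 3. HB_4(3) = 3. Bump = 3. G_3 = 2.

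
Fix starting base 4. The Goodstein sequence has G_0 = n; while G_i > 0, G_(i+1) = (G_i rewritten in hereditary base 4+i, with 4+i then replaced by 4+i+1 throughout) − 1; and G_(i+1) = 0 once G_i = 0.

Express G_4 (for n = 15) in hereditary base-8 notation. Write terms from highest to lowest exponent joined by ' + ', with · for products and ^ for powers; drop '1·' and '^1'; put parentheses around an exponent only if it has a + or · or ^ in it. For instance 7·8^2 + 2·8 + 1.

G_0=15  [base 4] 3·4 + 3  →[4↦5]→  3·5 + 3 = 18  −1 ⇒ G_1=17
G_1=17  [base 5] 3·5 + 2  →[5↦6]→  3·6 + 2 = 20  −1 ⇒ G_2=19
G_2=19  [base 6] 3·6 + 1  →[6↦7]→  3·7 + 1 = 22  −1 ⇒ G_3=21
G_3=21  [base 7] 3·7  →[7↦8]→  3·8 = 24  −1 ⇒ G_4=23
G_4=23  [base 8] 2·8 + 7  →[8↦9]→  2·9 + 7 = 25  −1 ⇒ G_5=24

2·8 + 7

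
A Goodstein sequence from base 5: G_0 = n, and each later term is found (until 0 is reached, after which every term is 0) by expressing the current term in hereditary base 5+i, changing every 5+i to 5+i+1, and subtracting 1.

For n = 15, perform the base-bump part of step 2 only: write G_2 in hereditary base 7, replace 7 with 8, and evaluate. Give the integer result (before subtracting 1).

20

base 5: 15 = 3·5; at 6: 3·6 = 18; next = 17
base 6: 17 = 2·6 + 5; at 7: 2·7 + 5 = 19; next = 18
base 7: 18 = 2·7 + 4; at 8: 2·8 + 4 = 20; next = 19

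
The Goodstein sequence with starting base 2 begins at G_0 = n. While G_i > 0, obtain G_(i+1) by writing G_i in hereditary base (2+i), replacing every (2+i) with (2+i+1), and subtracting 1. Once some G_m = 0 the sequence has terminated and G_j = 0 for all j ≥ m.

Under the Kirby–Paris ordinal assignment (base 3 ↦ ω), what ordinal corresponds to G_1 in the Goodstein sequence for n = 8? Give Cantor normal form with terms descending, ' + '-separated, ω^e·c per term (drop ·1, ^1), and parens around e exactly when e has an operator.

(0) 8|_2 = 2^(2 + 1) ↦ 3^(3 + 1)|_3 = 81 ⇒ 80
(1) 80|_3 = 2·3^3 + 2·3^2 + 2·3 + 2 ↦ 2·4^4 + 2·4^2 + 2·4 + 2|_4 = 554 ⇒ 553

ω^ω·2 + ω^2·2 + ω·2 + 2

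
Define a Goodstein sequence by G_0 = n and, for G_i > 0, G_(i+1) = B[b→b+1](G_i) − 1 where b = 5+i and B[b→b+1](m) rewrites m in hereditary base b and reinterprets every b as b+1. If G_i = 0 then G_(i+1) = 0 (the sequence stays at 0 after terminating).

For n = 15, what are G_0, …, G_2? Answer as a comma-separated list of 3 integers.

15, 17, 18

(0) 15|_5 = 3·5 ↦ 3·6|_6 = 18 ⇒ 17
(1) 17|_6 = 2·6 + 5 ↦ 2·7 + 5|_7 = 19 ⇒ 18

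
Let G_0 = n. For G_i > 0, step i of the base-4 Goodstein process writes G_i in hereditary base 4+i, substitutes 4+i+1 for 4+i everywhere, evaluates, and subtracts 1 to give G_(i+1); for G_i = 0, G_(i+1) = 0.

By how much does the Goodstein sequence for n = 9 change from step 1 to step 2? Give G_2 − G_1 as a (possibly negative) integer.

9 —HB4→ 2·4 + 1 —bump→ 2·5 + 1 = 11 —(−1)→ 10
10 —HB5→ 2·5 —bump→ 2·6 = 12 —(−1)→ 11

1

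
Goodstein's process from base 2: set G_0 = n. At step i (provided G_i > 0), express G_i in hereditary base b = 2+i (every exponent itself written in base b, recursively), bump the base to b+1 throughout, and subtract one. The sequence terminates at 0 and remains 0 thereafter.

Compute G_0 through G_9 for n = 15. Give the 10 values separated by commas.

15, 111, 1283, 18752, 326593, 6588344, 150994943, 3524450280, 100077777775, 3138578427934

15 —HB2→ 2^(2 + 1) + 2^2 + 2 + 1 —bump→ 3^(3 + 1) + 3^3 + 3 + 1 = 112 —(−1)→ 111
111 —HB3→ 3^(3 + 1) + 3^3 + 3 —bump→ 4^(4 + 1) + 4^4 + 4 = 1284 —(−1)→ 1283
1283 —HB4→ 4^(4 + 1) + 4^4 + 3 —bump→ 5^(5 + 1) + 5^5 + 3 = 18753 —(−1)→ 18752
18752 —HB5→ 5^(5 + 1) + 5^5 + 2 —bump→ 6^(6 + 1) + 6^6 + 2 = 326594 —(−1)→ 326593
326593 —HB6→ 6^(6 + 1) + 6^6 + 1 —bump→ 7^(7 + 1) + 7^7 + 1 = 6588345 —(−1)→ 6588344
6588344 —HB7→ 7^(7 + 1) + 7^7 —bump→ 8^(8 + 1) + 8^8 = 150994944 —(−1)→ 150994943
150994943 —HB8→ 8^(8 + 1) + 7·8^7 + 7·8^6 + 7·8^5 + 7·8^4 + 7·8^3 + 7·8^2 + 7·8 + 7 —bump→ 9^(9 + 1) + 7·9^7 + 7·9^6 + 7·9^5 + 7·9^4 + 7·9^3 + 7·9^2 + 7·9 + 7 = 3524450281 —(−1)→ 3524450280
3524450280 —HB9→ 9^(9 + 1) + 7·9^7 + 7·9^6 + 7·9^5 + 7·9^4 + 7·9^3 + 7·9^2 + 7·9 + 6 —bump→ 10^(10 + 1) + 7·10^7 + 7·10^6 + 7·10^5 + 7·10^4 + 7·10^3 + 7·10^2 + 7·10 + 6 = 100077777776 —(−1)→ 100077777775
100077777775 —HB10→ 10^(10 + 1) + 7·10^7 + 7·10^6 + 7·10^5 + 7·10^4 + 7·10^3 + 7·10^2 + 7·10 + 5 —bump→ 11^(11 + 1) + 7·11^7 + 7·11^6 + 7·11^5 + 7·11^4 + 7·11^3 + 7·11^2 + 7·11 + 5 = 3138578427935 —(−1)→ 3138578427934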